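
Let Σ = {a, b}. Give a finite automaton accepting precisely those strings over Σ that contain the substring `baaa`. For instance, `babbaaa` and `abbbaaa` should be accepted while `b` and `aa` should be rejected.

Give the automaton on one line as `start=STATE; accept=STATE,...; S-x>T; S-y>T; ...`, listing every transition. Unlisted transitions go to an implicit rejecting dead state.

start=q0; accept=q4; q0-a>q0; q0-b>q1; q1-a>q2; q1-b>q1; q2-a>q3; q2-b>q1; q3-a>q4; q3-b>q1; q4-a>q4; q4-b>q4

Track how much of `baaa` has been matched so far: state q0 is no progress, q4 is the absorbing accept state reached once `baaa` has occurred. Intermediate states record partial matches; on a mismatch, fall back to the longest reusable overlap.
With 5 states:
        a   b  
>  q0   q0  q1 
   q1   q2  q1 
   q2   q3  q1 
   q3   q4  q1 
 * q4   q4  q4 
(> = start, * = accepting)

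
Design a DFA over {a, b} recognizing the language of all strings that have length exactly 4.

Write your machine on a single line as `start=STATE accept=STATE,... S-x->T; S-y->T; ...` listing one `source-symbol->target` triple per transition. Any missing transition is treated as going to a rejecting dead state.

start=q0; accept=q4; q0-a->q1; q0-b->q1; q1-a->q2; q1-b->q2; q2-a->q3; q2-b->q3; q3-a->q4; q3-b->q4; q4-a->q5; q4-b->q5; q5-a->q5; q5-b->q5

Count input length up to 5: every symbol moves from q0 toward q5, which means 'more than 4' and absorbs. Accept from {q4}.
A 6-state machine:
        a   b  
>  q0   q1  q1 
   q1   q2  q2 
   q2   q3  q3 
   q3   q4  q4 
 * q4   q5  q5 
   q5   q5  q5 
(> = start, * = accepting)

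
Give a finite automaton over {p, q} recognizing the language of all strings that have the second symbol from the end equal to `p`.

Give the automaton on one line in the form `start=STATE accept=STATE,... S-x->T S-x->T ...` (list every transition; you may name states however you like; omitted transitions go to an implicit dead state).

A DFA must remember the last 2 symbols (since which symbol is second-to-last isn't known until the input ends). Use one state per possible window of the last ≤2 symbols; accept from those whose window starts with `p`.
       p  q 
>  A   B  C 
   B   D  E 
   C   F  G 
 * D   D  E 
 * E   F  G 
   F   D  E 
   G   F  G 
(> = start, * = accepting)

start=A accept=D,E A-p->B A-q->C B-p->D B-q->E C-p->F C-q->G D-p->D D-q->E E-p->F E-q->G F-p->D F-q->E G-p->F G-q->G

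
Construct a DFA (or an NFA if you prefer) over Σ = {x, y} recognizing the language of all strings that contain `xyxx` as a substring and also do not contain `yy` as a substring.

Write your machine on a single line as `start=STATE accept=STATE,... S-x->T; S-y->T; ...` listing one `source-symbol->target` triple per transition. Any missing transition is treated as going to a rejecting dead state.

Build one automaton per condition and run them in lockstep. The first has 5 states tracking whether and how much of `xyxx` has been seen; the second has 3 states tracking partial matches of the forbidden pattern `yy`. A product state is a pair (one from each), accepting exactly when both do.
          x    y  
>  q0     q1   q2 
   q1     q1   q3 
   q2     q1   q4 
   q3     q5   q4 
   q4     q6   q4 
   q5     q7   q3 
   q6     q6   q8 
 * q7     q7   q9 
   q8    q10   q4 
 * q9     q7  q11 
   q10   q11   q8 
   q11   q11  q11 
(> = start, * = accepting)

start=q0; accept=q7,q9; q0-x->q1; q0-y->q2; q1-x->q1; q1-y->q3; q2-x->q1; q2-y->q4; q3-x->q5; q3-y->q4; q4-x->q6; q4-y->q4; q5-x->q7; q5-y->q3; q6-x->q6; q6-y->q8; q7-x->q7; q7-y->q9; q8-x->q10; q8-y->q4; q9-x->q7; q9-y->q11; q10-x->q11; q10-y->q8; q11-x->q11; q11-y->q11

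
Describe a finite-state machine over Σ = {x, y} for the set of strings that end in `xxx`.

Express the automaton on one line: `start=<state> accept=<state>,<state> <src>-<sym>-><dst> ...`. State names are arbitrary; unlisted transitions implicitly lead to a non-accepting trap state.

start=A accept=D A-x->B A-y->A B-x->C B-y->A C-x->D C-y->A D-x->D D-y->A

Remember how much of `xxx` the current input suffix matches. State A means no match yet; B means the last symbol is `x`; C means the last 2 symbols are `xx`; D means the last 3 symbols are `xxx`. Only D accepts. On a mismatch, fall back to the longest proper suffix that is still a prefix of `xxx`.
       x  y 
>  A   B  A 
   B   C  A 
   C   D  A 
 * D   D  A 
(> = start, * = accepting)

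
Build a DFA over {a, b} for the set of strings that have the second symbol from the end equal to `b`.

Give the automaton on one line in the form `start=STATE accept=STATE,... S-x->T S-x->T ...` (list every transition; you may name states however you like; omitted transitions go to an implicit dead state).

start=q0 accept=q5,q6 q0-a->q1 q0-b->q2 q1-a->q3 q1-b->q4 q2-a->q5 q2-b->q6 q3-a->q3 q3-b->q4 q4-a->q5 q4-b->q6 q5-a->q3 q5-b->q4 q6-a->q5 q6-b->q6

Because acceptance depends on a position counted from the end, the machine has to buffer the most recent 2 symbols. Make each state the string of the last up-to-2 symbols read; on input `x` shift the window left and append `x`. Accept when the buffered window has length 2 and begins with `b`.
        a   b  
>  q0   q1  q2 
   q1   q3  q4 
   q2   q5  q6 
   q3   q3  q4 
   q4   q5  q6 
 * q5   q3  q4 
 * q6   q5  q6 
(> = start, * = accepting)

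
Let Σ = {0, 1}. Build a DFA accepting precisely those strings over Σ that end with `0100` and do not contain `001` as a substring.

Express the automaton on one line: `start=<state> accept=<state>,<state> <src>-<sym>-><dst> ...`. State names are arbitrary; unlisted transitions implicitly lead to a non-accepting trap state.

Build one automaton per condition and run them in lockstep. The first has 5 states tracking how much of the suffix `0100` has currently been matched; the second has 4 states tracking partial matches of the forbidden pattern `001`. A product state is a pair (one from each), accepting exactly when both do.
11 states suffice.
          0    1  
>  s0     s1   s0 
   s1     s2   s3 
   s2     s2   s4 
   s3     s5   s0 
   s4     s6   s7 
   s5     s8   s3 
   s6     s9   s4 
   s7    s10   s7 
 * s8     s2   s4 
   s9    s10   s4 
   s10   s10   s4 
(> = start, * = accepting)

start=s0 accept=s8 s0-0->s1 s0-1->s0 s1-0->s2 s1-1->s3 s2-0->s2 s2-1->s4 s3-0->s5 s3-1->s0 s4-0->s6 s4-1->s7 s5-0->s8 s5-1->s3 s6-0->s9 s6-1->s4 s7-0->s10 s7-1->s7 s8-0->s2 s8-1->s4 s9-0->s10 s9-1->s4 s10-0->s10 s10-1->s4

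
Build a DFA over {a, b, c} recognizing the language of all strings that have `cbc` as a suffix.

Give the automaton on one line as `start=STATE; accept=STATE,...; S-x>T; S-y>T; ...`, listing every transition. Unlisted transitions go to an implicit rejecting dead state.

Let each state record the length of the longest suffix of the input read so far that is also a prefix of `cbc`. s1 means the last symbol is `c`; s2 means the last 2 symbols are `cb`; s3 means the last 3 symbols are `cbc`. Accept only at s3, where the string currently ends in `cbc`.
A 4-state machine:
        a   b   c  
>  s0   s0  s0  s1 
   s1   s0  s2  s1 
   s2   s0  s0  s3 
 * s3   s0  s2  s1 
(> = start, * = accepting)

start=s0; accept=s3; s0-a>s0; s0-b>s0; s0-c>s1; s1-a>s0; s1-b>s2; s1-c>s1; s2-a>s0; s2-b>s0; s2-c>s3; s3-a>s0; s3-b>s2; s3-c>s1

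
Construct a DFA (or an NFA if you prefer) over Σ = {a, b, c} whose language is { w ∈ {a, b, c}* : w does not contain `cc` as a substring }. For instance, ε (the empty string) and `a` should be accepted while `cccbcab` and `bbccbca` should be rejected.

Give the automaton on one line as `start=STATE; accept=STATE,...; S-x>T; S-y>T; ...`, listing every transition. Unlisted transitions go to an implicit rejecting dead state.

start=q0; accept=q0,q1; q0-a>q0; q0-b>q0; q0-c>q1; q1-a>q0; q1-b>q0; q1-c>q2; q2-a>q2; q2-b>q2; q2-c>q2

This is the complement of 'contains `cc`'. Use the same substring-matching states — q0 through q2 holding how much of `cc` has just been matched — but flip the accepting set: everything except the trap q2 accepts.
3 states suffice.
        a   b   c  
>* q0   q0  q0  q1 
 * q1   q0  q0  q2 
   q2   q2  q2  q2 
(> = start, * = accepting)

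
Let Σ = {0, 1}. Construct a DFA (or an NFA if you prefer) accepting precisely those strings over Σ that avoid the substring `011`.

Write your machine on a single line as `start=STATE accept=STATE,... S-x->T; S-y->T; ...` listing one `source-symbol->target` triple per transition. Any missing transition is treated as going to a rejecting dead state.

This is the complement of 'contains `011`'. Use the same substring-matching states — S0 through S3 holding how much of `011` has just been matched — but flip the accepting set: everything except the trap S3 accepts.
A 4-state machine:
        0   1  
>* S0   S1  S0 
 * S1   S1  S2 
 * S2   S1  S3 
   S3   S3  S3 
(> = start, * = accepting)

start=S0; accept=S0,S1,S2; S0-0->S1; S0-1->S0; S1-0->S1; S1-1->S2; S2-0->S1; S2-1->S3; S3-0->S3; S3-1->S3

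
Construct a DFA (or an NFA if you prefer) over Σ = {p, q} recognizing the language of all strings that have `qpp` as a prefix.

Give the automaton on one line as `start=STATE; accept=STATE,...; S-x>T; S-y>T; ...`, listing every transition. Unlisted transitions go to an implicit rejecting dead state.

start=S0; accept=S3; S0-p>S4; S0-q>S1; S1-p>S2; S1-q>S4; S2-p>S3; S2-q>S4; S3-p>S3; S3-q>S3; S4-p>S4; S4-q>S4

Walk along `qpp` while the input agrees: from S0 take `q` to S1, and so on. Any deviation drops to the rejecting sink S4. Once S3 is reached the prefix is confirmed and every continuation is accepted.
        p   q  
>  S0   S4  S1 
   S1   S2  S4 
   S2   S3  S4 
 * S3   S3  S3 
   S4   S4  S4 
(> = start, * = accepting)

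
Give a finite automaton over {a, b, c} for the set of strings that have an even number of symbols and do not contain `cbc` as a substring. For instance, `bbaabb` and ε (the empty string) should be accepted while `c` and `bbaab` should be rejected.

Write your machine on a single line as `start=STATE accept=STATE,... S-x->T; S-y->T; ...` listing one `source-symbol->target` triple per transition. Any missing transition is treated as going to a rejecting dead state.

Handle the two conditions separately and then intersect. The first has 2 states tracking the input length modulo 2; the second has 4 states tracking partial matches of the forbidden pattern `cbc`. A product state is a pair (one from each), accepting exactly when both do.
8 states suffice.
        a   b   c  
>* s0   s1  s1  s2 
   s1   s0  s0  s3 
   s2   s0  s4  s3 
 * s3   s1  s5  s2 
 * s4   s1  s1  s6 
   s5   s0  s0  s7 
   s6   s7  s7  s7 
   s7   s6  s6  s6 
(> = start, * = accepting)

start=s0; accept=s0,s3,s4; s0-a->s1; s0-b->s1; s0-c->s2; s1-a->s0; s1-b->s0; s1-c->s3; s2-a->s0; s2-b->s4; s2-c->s3; s3-a->s1; s3-b->s5; s3-c->s2; s4-a->s1; s4-b->s1; s4-c->s6; s5-a->s0; s5-b->s0; s5-c->s7; s6-a->s7; s6-b->s7; s6-c->s7; s7-a->s6; s7-b->s6; s7-c->s6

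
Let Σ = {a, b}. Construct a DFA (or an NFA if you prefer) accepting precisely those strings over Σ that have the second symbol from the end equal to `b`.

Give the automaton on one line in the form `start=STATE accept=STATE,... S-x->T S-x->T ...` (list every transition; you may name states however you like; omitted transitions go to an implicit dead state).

start=q0 accept=q5,q6 q0-a->q1 q0-b->q2 q1-a->q3 q1-b->q4 q2-a->q5 q2-b->q6 q3-a->q3 q3-b->q4 q4-a->q5 q4-b->q6 q5-a->q3 q5-b->q4 q6-a->q5 q6-b->q6

A DFA must remember the last 2 symbols (since which symbol is second-to-last isn't known until the input ends). Use one state per possible window of the last ≤2 symbols; accept from those whose window starts with `b`.
A 7-state machine:
        a   b  
>  q0   q1  q2 
   q1   q3  q4 
   q2   q5  q6 
   q3   q3  q4 
   q4   q5  q6 
 * q5   q3  q4 
 * q6   q5  q6 
(> = start, * = accepting)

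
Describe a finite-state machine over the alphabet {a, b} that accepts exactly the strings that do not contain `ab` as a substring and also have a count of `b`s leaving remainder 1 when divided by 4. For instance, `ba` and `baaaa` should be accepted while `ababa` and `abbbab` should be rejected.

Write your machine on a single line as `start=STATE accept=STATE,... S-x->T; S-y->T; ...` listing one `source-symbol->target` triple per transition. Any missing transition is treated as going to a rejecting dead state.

Run two small machines in parallel and take their product. The first has 3 states tracking partial matches of the forbidden pattern `ab`; the second has 4 states tracking the count of `b`s modulo 4. A product state is a pair (one from each), accepting exactly when both do.
A 12-state machine:
          a    b  
>  q0     q1   q2 
   q1     q1   q3 
 * q2     q4   q5 
   q3     q3   q6 
 * q4     q4   q6 
   q5     q7   q8 
   q6     q6   q9 
   q7     q7   q9 
   q8    q10   q0 
   q9     q9  q11 
   q10   q10  q11 
   q11   q11   q3 
(> = start, * = accepting)

start=q0; accept=q2,q4; q0-a->q1; q0-b->q2; q1-a->q1; q1-b->q3; q2-a->q4; q2-b->q5; q3-a->q3; q3-b->q6; q4-a->q4; q4-b->q6; q5-a->q7; q5-b->q8; q6-a->q6; q6-b->q9; q7-a->q7; q7-b->q9; q8-a->q10; q8-b->q0; q9-a->q9; q9-b->q11; q10-a->q10; q10-b->q11; q11-a->q11; q11-b->q3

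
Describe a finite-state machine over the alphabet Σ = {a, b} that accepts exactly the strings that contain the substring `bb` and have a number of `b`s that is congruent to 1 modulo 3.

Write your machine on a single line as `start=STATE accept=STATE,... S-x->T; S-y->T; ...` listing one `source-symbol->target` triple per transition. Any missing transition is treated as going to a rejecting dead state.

Handle the two conditions separately and then intersect. The first has 3 states tracking whether and how much of `bb` has been seen; the second has 3 states tracking the count of `b`s modulo 3. A product state is a pair (one from each), accepting exactly when both do.
A 9-state machine:
        a   b  
>  s0   s0  s1 
   s1   s2  s3 
   s2   s2  s4 
   s3   s3  s5 
   s4   s6  s5 
   s5   s5  s7 
   s6   s6  s8 
 * s7   s7  s3 
   s8   s0  s7 
(> = start, * = accepting)

start=s0; accept=s7; s0-a->s0; s0-b->s1; s1-a->s2; s1-b->s3; s2-a->s2; s2-b->s4; s3-a->s3; s3-b->s5; s4-a->s6; s4-b->s5; s5-a->s5; s5-b->s7; s6-a->s6; s6-b->s8; s7-a->s7; s7-b->s3; s8-a->s0; s8-b->s7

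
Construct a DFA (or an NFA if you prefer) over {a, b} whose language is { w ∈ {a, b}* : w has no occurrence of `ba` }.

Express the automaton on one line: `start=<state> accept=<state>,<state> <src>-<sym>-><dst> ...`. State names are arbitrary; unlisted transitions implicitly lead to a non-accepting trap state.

This is the complement of 'contains `ba`'. Use the same substring-matching states — S0 through S2 holding how much of `ba` has just been matched — but flip the accepting set: everything except the trap S2 accepts.
A 3-state machine:
        a   b  
>* S0   S0  S1 
 * S1   S2  S1 
   S2   S2  S2 
(> = start, * = accepting)

start=S0 accept=S0,S1 S0-a->S0 S0-b->S1 S1-a->S2 S1-b->S1 S2-a->S2 S2-b->S2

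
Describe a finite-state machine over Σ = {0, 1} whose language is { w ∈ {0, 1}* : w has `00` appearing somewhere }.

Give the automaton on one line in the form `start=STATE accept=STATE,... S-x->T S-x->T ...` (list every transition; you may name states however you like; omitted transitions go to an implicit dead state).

States q0..q1 record the length of the longest prefix of `00` that matches the current input suffix. Reaching q2 means `00` has been seen, and we stay there forever. Accept from q2.
        0   1  
>  q0   q1  q0 
   q1   q2  q0 
 * q2   q2  q2 
(> = start, * = accepting)

start=q0 accept=q2 q0-0->q1 q0-1->q0 q1-0->q2 q1-1->q0 q2-0->q2 q2-1->q2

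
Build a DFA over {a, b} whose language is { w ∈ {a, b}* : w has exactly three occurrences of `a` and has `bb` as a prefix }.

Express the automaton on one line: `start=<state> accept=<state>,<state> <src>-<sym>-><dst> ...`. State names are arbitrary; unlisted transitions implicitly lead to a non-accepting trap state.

Handle the two conditions separately and then intersect. One (5 states) tracks the count of `a`s, saturating at 4; the other (4 states) tracks whether the input so far still matches the prefix `bb`. Each combined state is a pair, one component from each; accept when both components accept. Minimizing collapses redundant product states.
7 states suffice.
        a   b  
>  S0   S1  S2 
   S1   S1  S1 
   S2   S1  S3 
   S3   S4  S3 
   S4   S5  S4 
   S5   S6  S5 
 * S6   S1  S6 
(> = start, * = accepting)

start=S0 accept=S6 S0-a->S1 S0-b->S2 S1-a->S1 S1-b->S1 S2-a->S1 S2-b->S3 S3-a->S4 S3-b->S3 S4-a->S5 S4-b->S4 S5-a->S6 S5-b->S5 S6-a->S1 S6-b->S6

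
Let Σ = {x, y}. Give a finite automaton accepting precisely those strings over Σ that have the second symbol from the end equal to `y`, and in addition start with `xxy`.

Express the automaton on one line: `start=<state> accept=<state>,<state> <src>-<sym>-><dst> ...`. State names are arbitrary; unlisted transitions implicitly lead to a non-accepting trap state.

Run two small machines in parallel and take their product. One (7 states) tracks the last 2 symbols read; the other (5 states) tracks whether the input so far still matches the prefix `xxy`. Each combined state is a pair, one component from each; accept when both components accept.
With 12 states:
          x    y  
>  s0     s1   s2 
   s1     s3   s4 
   s2     s5   s6 
   s3     s7   s8 
   s4     s5   s6 
   s5     s7   s4 
   s6     s5   s6 
   s7     s7   s4 
   s8     s9  s10 
 * s9    s11   s8 
 * s10    s9  s10 
   s11   s11   s8 
(> = start, * = accepting)

start=s0 accept=s9,s10 s0-x->s1 s0-y->s2 s1-x->s3 s1-y->s4 s2-x->s5 s2-y->s6 s3-x->s7 s3-y->s8 s4-x->s5 s4-y->s6 s5-x->s7 s5-y->s4 s6-x->s5 s6-y->s6 s7-x->s7 s7-y->s4 s8-x->s9 s8-y->s10 s9-x->s11 s9-y->s8 s10-x->s9 s10-y->s10 s11-x->s11 s11-y->s8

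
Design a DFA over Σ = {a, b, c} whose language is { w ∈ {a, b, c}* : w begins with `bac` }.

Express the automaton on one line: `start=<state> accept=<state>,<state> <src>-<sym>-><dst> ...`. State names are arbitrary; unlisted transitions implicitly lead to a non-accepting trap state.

Walk along `bac` while the input agrees: from q0 take `b` to q1, and so on. Any deviation drops to the rejecting sink q4. Once q3 is reached the prefix is confirmed and every continuation is accepted.
With 5 states:
        a   b   c  
>  q0   q4  q1  q4 
   q1   q2  q4  q4 
   q2   q4  q4  q3 
 * q3   q3  q3  q3 
   q4   q4  q4  q4 
(> = start, * = accepting)

start=q0 accept=q3 q0-a->q4 q0-b->q1 q0-c->q4 q1-a->q2 q1-b->q4 q1-c->q4 q2-a->q4 q2-b->q4 q2-c->q3 q3-a->q3 q3-b->q3 q3-c->q3 q4-a->q4 q4-b->q4 q4-c->q4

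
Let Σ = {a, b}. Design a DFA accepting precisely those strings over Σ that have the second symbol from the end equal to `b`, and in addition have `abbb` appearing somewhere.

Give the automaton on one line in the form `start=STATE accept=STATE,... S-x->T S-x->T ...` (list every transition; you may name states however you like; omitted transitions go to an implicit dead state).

Build one automaton per condition and run them in lockstep. The first has 7 states tracking the last 2 symbols read; the second has 5 states tracking whether and how much of `abbb` has been seen. A product state is a pair (one from each), accepting exactly when both do. Minimizing collapses redundant product states.
With 8 states:
        a   b  
>  S0   S1  S0 
   S1   S1  S2 
   S2   S1  S3 
   S3   S1  S4 
 * S4   S5  S4 
 * S5   S6  S7 
   S6   S6  S7 
   S7   S5  S4 
(> = start, * = accepting)

start=S0 accept=S4,S5 S0-a->S1 S0-b->S0 S1-a->S1 S1-b->S2 S2-a->S1 S2-b->S3 S3-a->S1 S3-b->S4 S4-a->S5 S4-b->S4 S5-a->S6 S5-b->S7 S6-a->S6 S6-b->S7 S7-a->S5 S7-b->S4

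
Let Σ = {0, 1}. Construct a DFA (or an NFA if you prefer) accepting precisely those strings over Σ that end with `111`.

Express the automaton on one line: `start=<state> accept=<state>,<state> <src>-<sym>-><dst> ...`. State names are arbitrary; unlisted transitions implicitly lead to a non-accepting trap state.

start=q0 accept=q3 q0-0->q0 q0-1->q1 q1-0->q0 q1-1->q2 q2-0->q0 q2-1->q3 q3-0->q0 q3-1->q3

Remember how much of `111` the current input suffix matches. State q0 means no match yet; q1 means the last symbol is `1`; q2 means the last 2 symbols are `11`; q3 means the last 3 symbols are `111`. Only q3 accepts. On a mismatch, fall back to the longest proper suffix that is still a prefix of `111`.
With 4 states:
        0   1  
>  q0   q0  q1 
   q1   q0  q2 
   q2   q0  q3 
 * q3   q0  q3 
(> = start, * = accepting)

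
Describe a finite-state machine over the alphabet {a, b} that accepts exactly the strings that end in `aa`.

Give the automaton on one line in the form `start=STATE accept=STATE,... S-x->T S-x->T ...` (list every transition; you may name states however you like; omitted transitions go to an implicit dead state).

start=s0 accept=s2 s0-a->s1 s0-b->s0 s1-a->s2 s1-b->s0 s2-a->s2 s2-b->s0

Let each state record the length of the longest suffix of the input read so far that is also a prefix of `aa`. s1 means the last symbol is `a`; s2 means the last 2 symbols are `aa`. Accept only at s2, where the string currently ends in `aa`.
With 3 states:
        a   b  
>  s0   s1  s0 
   s1   s2  s0 
 * s2   s2  s0 
(> = start, * = accepting)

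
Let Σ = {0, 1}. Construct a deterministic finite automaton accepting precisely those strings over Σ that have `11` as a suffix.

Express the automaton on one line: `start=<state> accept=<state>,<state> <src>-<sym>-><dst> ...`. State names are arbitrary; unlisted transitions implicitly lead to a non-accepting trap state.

Remember how much of `11` the current input suffix matches. State S0 means no match yet; S1 means the last symbol is `1`; S2 means the last 2 symbols are `11`. Only S2 accepts. On a mismatch, fall back to the longest proper suffix that is still a prefix of `11`.
With 3 states:
        0   1  
>  S0   S0  S1 
   S1   S0  S2 
 * S2   S0  S2 
(> = start, * = accepting)

start=S0 accept=S2 S0-0->S0 S0-1->S1 S1-0->S0 S1-1->S2 S2-0->S0 S2-1->S2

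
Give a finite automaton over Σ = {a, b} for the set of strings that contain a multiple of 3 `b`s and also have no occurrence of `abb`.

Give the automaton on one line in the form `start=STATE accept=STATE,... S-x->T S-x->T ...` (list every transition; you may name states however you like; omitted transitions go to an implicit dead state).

Handle the two conditions separately and then intersect. The first has 3 states tracking the count of `b`s modulo 3; the second has 4 states tracking partial matches of the forbidden pattern `abb`. A product state is a pair (one from each), accepting exactly when both do.
          a    b  
>* s0     s1   s2 
 * s1     s1   s3 
   s2     s4   s5 
   s3     s4   s6 
   s4     s4   s7 
   s5     s8   s0 
   s6     s6   s9 
   s7     s8   s9 
   s8     s8  s10 
   s9     s9  s11 
 * s10    s1  s11 
   s11   s11   s6 
(> = start, * = accepting)

start=s0 accept=s0,s1,s10 s0-a->s1 s0-b->s2 s1-a->s1 s1-b->s3 s2-a->s4 s2-b->s5 s3-a->s4 s3-b->s6 s4-a->s4 s4-b->s7 s5-a->s8 s5-b->s0 s6-a->s6 s6-b->s9 s7-a->s8 s7-b->s9 s8-a->s8 s8-b->s10 s9-a->s9 s9-b->s11 s10-a->s1 s10-b->s11 s11-a->s11 s11-b->s6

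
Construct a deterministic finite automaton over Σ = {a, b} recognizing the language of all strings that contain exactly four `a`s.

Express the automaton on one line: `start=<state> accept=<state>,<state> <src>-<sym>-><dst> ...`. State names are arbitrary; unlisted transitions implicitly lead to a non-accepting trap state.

Count `a`s, saturating at 5: states q0 through q4 mean 0 through 4 `a`s seen; q5 means more than 4. Each `a` increments (capped at q5); other symbols loop. Accept from {q4}.
6 states suffice.
        a   b  
>  q0   q1  q0 
   q1   q2  q1 
   q2   q3  q2 
   q3   q4  q3 
 * q4   q5  q4 
   q5   q5  q5 
(> = start, * = accepting)

start=q0 accept=q4 q0-a->q1 q0-b->q0 q1-a->q2 q1-b->q1 q2-a->q3 q2-b->q2 q3-a->q4 q3-b->q3 q4-a->q5 q4-b->q4 q5-a->q5 q5-b->q5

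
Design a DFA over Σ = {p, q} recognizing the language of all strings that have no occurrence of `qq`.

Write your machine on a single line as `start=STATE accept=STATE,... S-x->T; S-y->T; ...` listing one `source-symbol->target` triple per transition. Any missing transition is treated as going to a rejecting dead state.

This is the complement of 'contains `qq`'. Use the same substring-matching states — S0 through S2 holding how much of `qq` has just been matched — but flip the accepting set: everything except the trap S2 accepts.
        p   q  
>* S0   S0  S1 
 * S1   S0  S2 
   S2   S2  S2 
(> = start, * = accepting)

start=S0; accept=S0,S1; S0-p->S0; S0-q->S1; S1-p->S0; S1-q->S2; S2-p->S2; S2-q->S2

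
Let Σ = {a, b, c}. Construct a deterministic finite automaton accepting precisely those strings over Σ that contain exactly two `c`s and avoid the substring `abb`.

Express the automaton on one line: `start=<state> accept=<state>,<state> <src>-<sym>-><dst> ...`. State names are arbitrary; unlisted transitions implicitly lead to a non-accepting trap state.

start=s0 accept=s5,s8,s9 s0-a->s1 s0-b->s0 s0-c->s2 s1-a->s1 s1-b->s3 s1-c->s2 s2-a->s4 s2-b->s2 s2-c->s5 s3-a->s1 s3-b->s6 s3-c->s2 s4-a->s4 s4-b->s7 s4-c->s5 s5-a->s8 s5-b->s5 s5-c->s6 s6-a->s6 s6-b->s6 s6-c->s6 s7-a->s4 s7-b->s6 s7-c->s5 s8-a->s8 s8-b->s9 s8-c->s6 s9-a->s8 s9-b->s6 s9-c->s6

Handle the two conditions separately and then intersect. The first has 4 states tracking the count of `c`s, saturating at 3; the second has 4 states tracking partial matches of the forbidden pattern `abb`. A product state is a pair (one from each), accepting exactly when both do. After merging equivalent states the machine shrinks.
10 states suffice.
        a   b   c  
>  s0   s1  s0  s2 
   s1   s1  s3  s2 
   s2   s4  s2  s5 
   s3   s1  s6  s2 
   s4   s4  s7  s5 
 * s5   s8  s5  s6 
   s6   s6  s6  s6 
   s7   s4  s6  s5 
 * s8   s8  s9  s6 
 * s9   s8  s6  s6 
(> = start, * = accepting)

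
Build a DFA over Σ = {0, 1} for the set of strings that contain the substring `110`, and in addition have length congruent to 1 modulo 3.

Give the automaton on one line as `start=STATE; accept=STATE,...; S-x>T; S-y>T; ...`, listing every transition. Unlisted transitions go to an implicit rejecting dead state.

start=q0; accept=q10; q0-0>q1; q0-1>q2; q1-0>q3; q1-1>q4; q2-0>q3; q2-1>q5; q3-0>q0; q3-1>q6; q4-0>q0; q4-1>q7; q5-0>q8; q5-1>q7; q6-0>q1; q6-1>q9; q7-0>q10; q7-1>q9; q8-0>q10; q8-1>q10; q9-0>q11; q9-1>q5; q10-0>q11; q10-1>q11; q11-0>q8; q11-1>q8

Build one automaton per condition and run them in lockstep. The first has 4 states tracking whether and how much of `110` has been seen; the second has 3 states tracking the input length modulo 3. A product state is a pair (one from each), accepting exactly when both do.
A 12-state machine:
          0    1  
>  q0     q1   q2 
   q1     q3   q4 
   q2     q3   q5 
   q3     q0   q6 
   q4     q0   q7 
   q5     q8   q7 
   q6     q1   q9 
   q7    q10   q9 
   q8    q10  q10 
   q9    q11   q5 
 * q10   q11  q11 
   q11    q8   q8 
(> = start, * = accepting)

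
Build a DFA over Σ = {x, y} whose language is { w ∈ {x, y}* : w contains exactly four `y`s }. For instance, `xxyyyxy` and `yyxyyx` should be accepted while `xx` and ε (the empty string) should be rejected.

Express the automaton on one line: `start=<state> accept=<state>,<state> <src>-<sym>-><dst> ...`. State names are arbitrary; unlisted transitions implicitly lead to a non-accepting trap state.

Only the number of `y`s matters, and only up to 5. Make a chain S0 → S1 → S2 → S3 → S4 → S5 advanced by each `y` (with S5 absorbing); every other symbol self-loops. The accepting set is {S4}.
A 6-state machine:
        x   y  
>  S0   S0  S1 
   S1   S1  S2 
   S2   S2  S3 
   S3   S3  S4 
 * S4   S4  S5 
   S5   S5  S5 
(> = start, * = accepting)

start=S0 accept=S4 S0-x->S0 S0-y->S1 S1-x->S1 S1-y->S2 S2-x->S2 S2-y->S3 S3-x->S3 S3-y->S4 S4-x->S4 S4-y->S5 S5-x->S5 S5-y->S5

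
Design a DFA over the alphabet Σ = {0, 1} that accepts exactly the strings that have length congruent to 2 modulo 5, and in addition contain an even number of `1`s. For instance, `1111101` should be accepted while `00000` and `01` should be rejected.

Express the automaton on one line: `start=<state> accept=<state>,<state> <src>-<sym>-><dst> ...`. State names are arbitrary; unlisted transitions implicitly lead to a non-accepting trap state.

Build one automaton per condition and run them in lockstep. The first has 5 states tracking the input length modulo 5; the second has 2 states tracking the count of `1`s modulo 2. A product state is a pair (one from each), accepting exactly when both do.
With 10 states:
        0   1  
>  q0   q1  q2 
   q1   q3  q4 
   q2   q4  q3 
 * q3   q5  q6 
   q4   q6  q5 
   q5   q7  q8 
   q6   q8  q7 
   q7   q0  q9 
   q8   q9  q0 
   q9   q2  q1 
(> = start, * = accepting)

start=q0 accept=q3 q0-0->q1 q0-1->q2 q1-0->q3 q1-1->q4 q2-0->q4 q2-1->q3 q3-0->q5 q3-1->q6 q4-0->q6 q4-1->q5 q5-0->q7 q5-1->q8 q6-0->q8 q6-1->q7 q7-0->q0 q7-1->q9 q8-0->q9 q8-1->q0 q9-0->q2 q9-1->q1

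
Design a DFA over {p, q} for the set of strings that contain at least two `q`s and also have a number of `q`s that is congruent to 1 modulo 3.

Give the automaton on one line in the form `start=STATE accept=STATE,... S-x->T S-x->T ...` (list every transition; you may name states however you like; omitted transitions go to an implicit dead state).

Handle the two conditions separately and then intersect. The first has 4 states tracking the count of `q`s, saturating at 3; the second has 3 states tracking the count of `q`s modulo 3. A product state is a pair (one from each), accepting exactly when both do. After merging equivalent states the machine shrinks.
A 5-state machine:
        p   q  
>  s0   s0  s1 
   s1   s1  s2 
   s2   s2  s3 
   s3   s3  s4 
 * s4   s4  s2 
(> = start, * = accepting)

start=s0 accept=s4 s0-p->s0 s0-q->s1 s1-p->s1 s1-q->s2 s2-p->s2 s2-q->s3 s3-p->s3 s3-q->s4 s4-p->s4 s4-q->s2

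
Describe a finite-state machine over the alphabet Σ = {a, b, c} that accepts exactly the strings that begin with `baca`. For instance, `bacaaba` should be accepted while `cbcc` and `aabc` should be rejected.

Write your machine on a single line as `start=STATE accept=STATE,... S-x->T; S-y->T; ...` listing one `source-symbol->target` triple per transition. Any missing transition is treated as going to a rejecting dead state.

start=q0; accept=q4; q0-a->q5; q0-b->q1; q0-c->q5; q1-a->q2; q1-b->q5; q1-c->q5; q2-a->q5; q2-b->q5; q2-c->q3; q3-a->q4; q3-b->q5; q3-c->q5; q4-a->q4; q4-b->q4; q4-c->q4; q5-a->q5; q5-b->q5; q5-c->q5

Check the first 4 symbols one by one: q0 through q3 record how many have matched `baca` so far; any wrong symbol goes to the dead state q5. After all 4 match we enter the accepting sink q4.
With 6 states:
        a   b   c  
>  q0   q5  q1  q5 
   q1   q2  q5  q5 
   q2   q5  q5  q3 
   q3   q4  q5  q5 
 * q4   q4  q4  q4 
   q5   q5  q5  q5 
(> = start, * = accepting)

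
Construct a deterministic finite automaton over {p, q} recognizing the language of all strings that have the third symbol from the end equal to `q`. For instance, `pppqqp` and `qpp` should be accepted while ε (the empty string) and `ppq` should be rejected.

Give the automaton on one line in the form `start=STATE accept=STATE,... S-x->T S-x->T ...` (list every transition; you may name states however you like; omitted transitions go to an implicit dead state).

Because acceptance depends on a position counted from the end, the machine has to buffer the most recent 3 symbols. Make each state the string of the last up-to-3 symbols read; on input `x` shift the window left and append `x`. Accept when the buffered window has length 3 and begins with `q`.
          p    q  
>  S0     S1   S2 
   S1     S3   S4 
   S2     S5   S6 
   S3     S7   S8 
   S4     S9  S10 
   S5    S11  S12 
   S6    S13  S14 
   S7     S7   S8 
   S8     S9  S10 
   S9    S11  S12 
   S10   S13  S14 
 * S11    S7   S8 
 * S12    S9  S10 
 * S13   S11  S12 
 * S14   S13  S14 
(> = start, * = accepting)

start=S0 accept=S11,S12,S13,S14 S0-p->S1 S0-q->S2 S1-p->S3 S1-q->S4 S2-p->S5 S2-q->S6 S3-p->S7 S3-q->S8 S4-p->S9 S4-q->S10 S5-p->S11 S5-q->S12 S6-p->S13 S6-q->S14 S7-p->S7 S7-q->S8 S8-p->S9 S8-q->S10 S9-p->S11 S9-q->S12 S10-p->S13 S10-q->S14 S11-p->S7 S11-q->S8 S12-p->S9 S12-q->S10 S13-p->S11 S13-q->S12 S14-p->S13 S14-q->S14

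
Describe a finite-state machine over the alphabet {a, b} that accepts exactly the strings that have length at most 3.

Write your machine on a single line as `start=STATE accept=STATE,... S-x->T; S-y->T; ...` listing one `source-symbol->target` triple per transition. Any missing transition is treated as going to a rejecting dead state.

start=q0; accept=q0,q1,q2,q3; q0-a->q1; q0-b->q1; q1-a->q2; q1-b->q2; q2-a->q3; q2-b->q3; q3-a->q4; q3-b->q4; q4-a->q4; q4-b->q4

Count input length up to 4: every symbol moves from q0 toward q4, which means 'more than 3' and absorbs. Accept from {q0, q1, q2, q3}.
        a   b  
>* q0   q1  q1 
 * q1   q2  q2 
 * q2   q3  q3 
 * q3   q4  q4 
   q4   q4  q4 
(> = start, * = accepting)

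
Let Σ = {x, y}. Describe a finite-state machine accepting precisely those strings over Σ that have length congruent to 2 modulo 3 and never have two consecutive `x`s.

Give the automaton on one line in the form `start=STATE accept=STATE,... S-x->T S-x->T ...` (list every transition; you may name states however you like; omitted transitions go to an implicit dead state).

Handle the two conditions separately and then intersect. The first has 3 states tracking the input length modulo 3; the second has 3 states tracking partial matches of the forbidden pattern `xx`. A product state is a pair (one from each), accepting exactly when both do.
9 states suffice.
       x  y 
>  A   B  C 
   B   D  E 
   C   F  E 
   D   G  G 
 * E   H  A 
 * F   G  A 
   G   I  I 
   H   I  C 
   I   D  D 
(> = start, * = accepting)

start=A accept=E,F A-x->B A-y->C B-x->D B-y->E C-x->F C-y->E D-x->G D-y->G E-x->H E-y->A F-x->G F-y->A G-x->I G-y->I H-x->I H-y->C I-x->D I-y->D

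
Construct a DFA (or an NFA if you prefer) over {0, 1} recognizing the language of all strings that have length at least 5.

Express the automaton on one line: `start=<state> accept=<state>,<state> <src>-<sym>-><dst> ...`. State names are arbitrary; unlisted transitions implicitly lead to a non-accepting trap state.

Count input length up to 6: every symbol moves from S0 toward S6, which means 'more than 5' and absorbs. Accept from {S5, S6}.
        0   1  
>  S0   S1  S1 
   S1   S2  S2 
   S2   S3  S3 
   S3   S4  S4 
   S4   S5  S5 
 * S5   S6  S6 
 * S6   S6  S6 
(> = start, * = accepting)

start=S0 accept=S5,S6 S0-0->S1 S0-1->S1 S1-0->S2 S1-1->S2 S2-0->S3 S2-1->S3 S3-0->S4 S3-1->S4 S4-0->S5 S4-1->S5 S5-0->S6 S5-1->S6 S6-0->S6 S6-1->S6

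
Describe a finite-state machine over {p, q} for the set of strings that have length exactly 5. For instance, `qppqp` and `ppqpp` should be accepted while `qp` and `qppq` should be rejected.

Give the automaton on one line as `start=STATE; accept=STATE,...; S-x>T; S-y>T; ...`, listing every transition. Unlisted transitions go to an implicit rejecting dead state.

We only need to distinguish lengths 0, 1, …, 5, and '>5'. Chain A → B → C → D → E → F → G on every symbol, with G looping. Accepting states: {F}.
7 states suffice.
       p  q 
>  A   B  B 
   B   C  C 
   C   D  D 
   D   E  E 
   E   F  F 
 * F   G  G 
   G   G  G 
(> = start, * = accepting)

start=A; accept=F; A-p>B; A-q>B; B-p>C; B-q>C; C-p>D; C-q>D; D-p>E; D-q>E; E-p>F; E-q>F; F-p>G; F-q>G; G-p>G; G-q>G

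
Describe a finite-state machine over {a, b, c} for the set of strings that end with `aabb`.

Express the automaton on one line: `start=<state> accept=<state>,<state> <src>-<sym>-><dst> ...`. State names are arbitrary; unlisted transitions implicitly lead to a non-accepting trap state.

start=q0 accept=q4 q0-a->q1 q0-b->q0 q0-c->q0 q1-a->q2 q1-b->q0 q1-c->q0 q2-a->q2 q2-b->q3 q2-c->q0 q3-a->q1 q3-b->q4 q3-c->q0 q4-a->q1 q4-b->q0 q4-c->q0

Let each state record the length of the longest suffix of the input read so far that is also a prefix of `aabb`. q1 means the last symbol is `a`; q2 means the last 2 symbols are `aa`; q3 means the last 3 symbols are `aab`; q4 means the last 4 symbols are `aabb`. Accept only at q4, where the string currently ends in `aabb`.
5 states suffice.
        a   b   c  
>  q0   q1  q0  q0 
   q1   q2  q0  q0 
   q2   q2  q3  q0 
   q3   q1  q4  q0 
 * q4   q1  q0  q0 
(> = start, * = accepting)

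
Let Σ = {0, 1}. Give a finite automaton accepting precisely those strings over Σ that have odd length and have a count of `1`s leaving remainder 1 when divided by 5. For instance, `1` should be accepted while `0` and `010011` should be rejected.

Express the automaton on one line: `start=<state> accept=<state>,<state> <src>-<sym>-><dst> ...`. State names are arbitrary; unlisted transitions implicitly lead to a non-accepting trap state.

Build one automaton per condition and run them in lockstep. The first has 2 states tracking the input length modulo 2; the second has 5 states tracking the count of `1`s modulo 5. A product state is a pair (one from each), accepting exactly when both do.
With 10 states:
        0   1  
>  S0   S1  S2 
   S1   S0  S3 
 * S2   S3  S4 
   S3   S2  S5 
   S4   S5  S6 
   S5   S4  S7 
   S6   S7  S8 
   S7   S6  S9 
   S8   S9  S1 
   S9   S8  S0 
(> = start, * = accepting)

start=S0 accept=S2 S0-0->S1 S0-1->S2 S1-0->S0 S1-1->S3 S2-0->S3 S2-1->S4 S3-0->S2 S3-1->S5 S4-0->S5 S4-1->S6 S5-0->S4 S5-1->S7 S6-0->S7 S6-1->S8 S7-0->S6 S7-1->S9 S8-0->S9 S8-1->S1 S9-0->S8 S9-1->S0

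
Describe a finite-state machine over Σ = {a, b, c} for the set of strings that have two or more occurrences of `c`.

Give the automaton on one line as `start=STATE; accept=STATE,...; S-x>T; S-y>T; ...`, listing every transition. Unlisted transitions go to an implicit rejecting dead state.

Only the number of `c`s matters, and only up to 3. Make a chain s0 → s1 → s2 → s3 advanced by each `c` (with s3 absorbing); every other symbol self-loops. The accepting set is {s2, s3}.
A 4-state machine:
        a   b   c  
>  s0   s0  s0  s1 
   s1   s1  s1  s2 
 * s2   s2  s2  s3 
 * s3   s3  s3  s3 
(> = start, * = accepting)

start=s0; accept=s2,s3; s0-a>s0; s0-b>s0; s0-c>s1; s1-a>s1; s1-b>s1; s1-c>s2; s2-a>s2; s2-b>s2; s2-c>s3; s3-a>s3; s3-b>s3; s3-c>s3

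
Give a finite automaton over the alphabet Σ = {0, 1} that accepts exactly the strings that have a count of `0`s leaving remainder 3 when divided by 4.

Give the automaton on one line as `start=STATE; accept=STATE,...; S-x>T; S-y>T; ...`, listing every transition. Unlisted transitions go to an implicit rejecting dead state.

start=A; accept=D; A-0>B; A-1>A; B-0>C; B-1>B; C-0>D; C-1>C; D-0>A; D-1>D

The only thing that matters is how many `0`s have appeared, reduced mod 4. Use one state per residue: A for 0, …, D for 3. Reading `0` moves to the next residue; anything else stays put. D is accepting.
A 4-state machine:
       0  1 
>  A   B  A 
   B   C  B 
   C   D  C 
 * D   A  D 
(> = start, * = accepting)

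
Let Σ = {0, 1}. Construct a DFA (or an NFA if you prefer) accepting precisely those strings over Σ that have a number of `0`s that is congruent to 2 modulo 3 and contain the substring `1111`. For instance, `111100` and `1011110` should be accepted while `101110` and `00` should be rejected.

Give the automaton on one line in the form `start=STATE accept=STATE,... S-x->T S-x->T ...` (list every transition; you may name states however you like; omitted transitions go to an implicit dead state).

Run two small machines in parallel and take their product. One (3 states) tracks the count of `0`s modulo 3; the other (5 states) tracks whether and how much of `1111` has been seen. Each combined state is a pair, one component from each; accept when both components accept.
With 15 states:
          0    1  
>  S0     S1   S2 
   S1     S3   S4 
   S2     S1   S5 
   S3     S0   S6 
   S4     S3   S7 
   S5     S1   S8 
   S6     S0   S9 
   S7     S3  S10 
   S8     S1  S11 
   S9     S0  S12 
   S10    S3  S13 
   S11   S13  S11 
   S12    S0  S14 
   S13   S14  S13 
 * S14   S11  S14 
(> = start, * = accepting)

start=S0 accept=S14 S0-0->S1 S0-1->S2 S1-0->S3 S1-1->S4 S2-0->S1 S2-1->S5 S3-0->S0 S3-1->S6 S4-0->S3 S4-1->S7 S5-0->S1 S5-1->S8 S6-0->S0 S6-1->S9 S7-0->S3 S7-1->S10 S8-0->S1 S8-1->S11 S9-0->S0 S9-1->S12 S10-0->S3 S10-1->S13 S11-0->S13 S11-1->S11 S12-0->S0 S12-1->S14 S13-0->S14 S13-1->S13 S14-0->S11 S14-1->S14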